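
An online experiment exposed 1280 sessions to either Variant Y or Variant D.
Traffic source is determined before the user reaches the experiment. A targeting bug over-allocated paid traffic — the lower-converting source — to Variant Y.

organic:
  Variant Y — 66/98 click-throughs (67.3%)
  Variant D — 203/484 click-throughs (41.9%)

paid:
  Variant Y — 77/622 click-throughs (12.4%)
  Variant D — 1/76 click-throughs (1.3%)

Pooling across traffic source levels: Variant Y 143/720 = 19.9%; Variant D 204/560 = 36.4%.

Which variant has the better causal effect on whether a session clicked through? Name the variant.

Variant Y

Traffic source satisfies the back-door criterion: it is not a descendant of the variant, and it blocks the spurious path from variant to outcome. Adjusting for it (i.e., using the within-traffic source rates) gives the causal effect.
Within each level — organic: 67.3% vs 41.9%; paid: 12.4% vs 1.3% — Variant Y is higher every time.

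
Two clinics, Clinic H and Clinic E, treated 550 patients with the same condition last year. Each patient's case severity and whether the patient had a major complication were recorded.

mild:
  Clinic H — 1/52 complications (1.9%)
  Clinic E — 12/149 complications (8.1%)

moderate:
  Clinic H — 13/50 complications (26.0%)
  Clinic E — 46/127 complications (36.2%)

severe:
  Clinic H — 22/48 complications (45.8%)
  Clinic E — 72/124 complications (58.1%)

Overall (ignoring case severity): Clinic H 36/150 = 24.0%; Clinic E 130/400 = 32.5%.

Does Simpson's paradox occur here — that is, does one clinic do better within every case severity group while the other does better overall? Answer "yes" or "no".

no

Within each case severity level (mild 1.9% vs 8.1%; moderate 26.0% vs 36.2%; severe 45.8% vs 58.1%), Clinic H has the lower rate every time. Pooled: 24.0% vs 32.5% — Clinic H has the lower rate overall. They agree.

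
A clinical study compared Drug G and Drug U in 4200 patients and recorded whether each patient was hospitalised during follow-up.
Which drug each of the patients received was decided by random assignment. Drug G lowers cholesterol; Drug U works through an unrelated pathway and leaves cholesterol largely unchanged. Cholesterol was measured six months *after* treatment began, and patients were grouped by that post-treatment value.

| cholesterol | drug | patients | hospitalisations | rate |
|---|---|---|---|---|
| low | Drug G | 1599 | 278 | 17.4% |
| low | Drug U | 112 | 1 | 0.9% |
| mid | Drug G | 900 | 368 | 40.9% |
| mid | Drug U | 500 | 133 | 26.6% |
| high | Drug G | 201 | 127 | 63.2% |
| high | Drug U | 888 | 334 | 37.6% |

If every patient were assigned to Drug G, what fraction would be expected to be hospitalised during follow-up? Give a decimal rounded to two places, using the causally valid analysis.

Cholesterol here is a post-treatment variable shaped by the drug; conditioning on it would introduce bias rather than remove it. The overall comparison is the causal one.
So P(outcome | do(Drug G)) is just the pooled rate for Drug G: 773/2700 = 0.286.

0.29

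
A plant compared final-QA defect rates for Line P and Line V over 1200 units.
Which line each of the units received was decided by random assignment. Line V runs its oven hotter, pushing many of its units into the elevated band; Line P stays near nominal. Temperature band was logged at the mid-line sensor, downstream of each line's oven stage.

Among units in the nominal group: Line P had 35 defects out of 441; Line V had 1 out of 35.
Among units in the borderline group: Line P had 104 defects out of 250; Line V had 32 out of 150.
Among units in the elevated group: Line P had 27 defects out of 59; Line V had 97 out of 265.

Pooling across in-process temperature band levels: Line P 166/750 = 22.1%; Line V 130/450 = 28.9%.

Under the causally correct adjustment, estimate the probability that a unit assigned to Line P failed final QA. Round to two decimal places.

The in-process temperature band-specific comparison favours Line V throughout, but the pooled figures favour Line P. The question is whether to condition on in-process temperature band.
In-process temperature band here is a post-treatment variable shaped by the line; conditioning on it would introduce bias rather than remove it. The overall comparison is the causal one.
So P(outcome | do(Line P)) is just the pooled rate for Line P: 166/750 = 0.221.

0.22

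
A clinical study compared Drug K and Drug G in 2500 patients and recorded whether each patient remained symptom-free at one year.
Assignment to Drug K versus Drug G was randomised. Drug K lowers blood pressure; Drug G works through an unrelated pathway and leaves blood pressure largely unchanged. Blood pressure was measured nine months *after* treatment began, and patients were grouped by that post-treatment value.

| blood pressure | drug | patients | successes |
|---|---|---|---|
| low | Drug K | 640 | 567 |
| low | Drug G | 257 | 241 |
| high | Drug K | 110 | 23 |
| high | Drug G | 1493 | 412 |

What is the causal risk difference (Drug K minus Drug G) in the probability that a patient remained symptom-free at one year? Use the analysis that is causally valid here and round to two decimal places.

+0.41

Blood pressure here is a post-treatment variable shaped by the drug; conditioning on it would introduce bias rather than remove it. The overall comparison is the causal one.
The causal difference is the pooled difference: 0.787 − 0.373 = +0.414.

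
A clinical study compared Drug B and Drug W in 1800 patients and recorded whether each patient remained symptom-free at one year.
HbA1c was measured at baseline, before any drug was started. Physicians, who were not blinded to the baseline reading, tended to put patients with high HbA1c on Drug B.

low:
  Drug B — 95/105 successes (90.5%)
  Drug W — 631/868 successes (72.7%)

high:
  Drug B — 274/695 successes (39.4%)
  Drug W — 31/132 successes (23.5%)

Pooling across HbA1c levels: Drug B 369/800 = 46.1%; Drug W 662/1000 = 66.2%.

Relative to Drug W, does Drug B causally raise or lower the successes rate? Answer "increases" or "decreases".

The imbalance in HbA1c arose from how patients were allocated, not from anything the drug did; and HbA1c independently affects the outcome. The pooled gap is confounded — condition on HbA1c.
Within each level — low: 90.5% vs 72.7%; high: 39.4% vs 23.5% — Drug B is higher every time.

increases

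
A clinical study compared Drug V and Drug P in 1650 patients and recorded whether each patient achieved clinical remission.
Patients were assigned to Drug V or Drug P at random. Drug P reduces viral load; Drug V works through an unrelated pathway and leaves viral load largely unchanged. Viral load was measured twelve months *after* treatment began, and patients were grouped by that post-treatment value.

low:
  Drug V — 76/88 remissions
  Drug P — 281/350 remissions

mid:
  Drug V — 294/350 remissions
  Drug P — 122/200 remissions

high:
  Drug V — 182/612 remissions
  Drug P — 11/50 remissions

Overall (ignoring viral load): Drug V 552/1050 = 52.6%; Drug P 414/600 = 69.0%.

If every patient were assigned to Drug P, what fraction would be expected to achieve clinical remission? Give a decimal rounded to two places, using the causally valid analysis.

Because the drug influences viral load, viral load is a post-treatment mediator, not a confounder. Stratifying on it would bias the estimate; the causal effect is the crude pooled difference.
So P(outcome | do(Drug P)) is just the pooled rate for Drug P: 414/600 = 0.690.

0.69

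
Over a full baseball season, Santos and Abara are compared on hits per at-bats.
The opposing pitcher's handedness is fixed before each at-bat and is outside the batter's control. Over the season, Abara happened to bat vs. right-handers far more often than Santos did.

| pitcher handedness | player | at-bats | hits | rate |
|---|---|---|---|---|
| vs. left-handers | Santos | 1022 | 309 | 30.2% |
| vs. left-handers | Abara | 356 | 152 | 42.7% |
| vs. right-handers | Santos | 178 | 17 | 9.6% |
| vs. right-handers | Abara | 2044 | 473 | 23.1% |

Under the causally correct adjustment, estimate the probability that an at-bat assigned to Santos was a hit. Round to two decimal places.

0.17

The stratified and pooled comparisons disagree (Abara wins within each pitcher handedness; Santos wins overall), so the answer turns on the causal role of pitcher handedness.
Nothing the player does changes pitcher handedness; the imbalance is an allocation artefact. With pitcher handedness also predicting the outcome, the pooled figure is confounded, and the within-stratum comparison is the causal one.
Standardising Santos to the population pitcher handedness mix: 0.383·309/1022 + 0.617·17/178 = 0.175.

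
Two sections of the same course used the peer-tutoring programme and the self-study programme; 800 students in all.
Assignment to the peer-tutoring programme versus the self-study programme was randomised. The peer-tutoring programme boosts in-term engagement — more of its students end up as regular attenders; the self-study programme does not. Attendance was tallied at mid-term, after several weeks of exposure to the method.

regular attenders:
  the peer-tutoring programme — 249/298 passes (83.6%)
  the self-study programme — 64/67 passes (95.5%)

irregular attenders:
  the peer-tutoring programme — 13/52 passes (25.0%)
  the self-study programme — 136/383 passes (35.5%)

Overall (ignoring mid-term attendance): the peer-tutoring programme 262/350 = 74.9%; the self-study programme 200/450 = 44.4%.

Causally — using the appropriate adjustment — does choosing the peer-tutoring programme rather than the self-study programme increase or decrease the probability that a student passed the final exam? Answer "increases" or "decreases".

Mid-term attendance is downstream of the teaching method. One should not condition on a consequence of treatment, so the overall rates are the right comparison.
Pooled: the peer-tutoring programme 74.9% vs the self-study programme 44.4%; the peer-tutoring programme is higher overall.

increases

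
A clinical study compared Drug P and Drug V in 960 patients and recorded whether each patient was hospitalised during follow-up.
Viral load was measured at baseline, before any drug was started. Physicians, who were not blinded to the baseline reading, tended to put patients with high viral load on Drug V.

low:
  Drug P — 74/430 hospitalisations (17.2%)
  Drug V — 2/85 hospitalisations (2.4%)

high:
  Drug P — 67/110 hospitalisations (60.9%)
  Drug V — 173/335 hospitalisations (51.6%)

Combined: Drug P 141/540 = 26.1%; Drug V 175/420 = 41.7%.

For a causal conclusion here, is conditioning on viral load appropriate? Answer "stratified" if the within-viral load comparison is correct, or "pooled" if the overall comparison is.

Nothing the drug does changes viral load; the imbalance is an allocation artefact. With viral load also predicting the outcome, the pooled figure is confounded, and the within-stratum comparison is the causal one.
Within each level — low: 17.2% vs 2.4%; high: 60.9% vs 51.6% — Drug V is lower every time.

stratified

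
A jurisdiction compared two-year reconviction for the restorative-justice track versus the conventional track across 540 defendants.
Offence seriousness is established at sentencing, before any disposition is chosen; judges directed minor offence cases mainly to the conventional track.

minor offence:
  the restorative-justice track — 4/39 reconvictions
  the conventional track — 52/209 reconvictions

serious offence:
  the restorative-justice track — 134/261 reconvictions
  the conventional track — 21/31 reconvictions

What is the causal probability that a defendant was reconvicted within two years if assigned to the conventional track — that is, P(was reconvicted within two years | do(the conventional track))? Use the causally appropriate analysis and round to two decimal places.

0.48

Nothing the disposition does changes offence seriousness; the imbalance is an allocation artefact. With offence seriousness also predicting the outcome, the pooled figure is confounded, and the within-stratum comparison is the causal one.
Standardising the conventional track to the population offence seriousness mix: 0.459·52/209 + 0.541·21/31 = 0.481.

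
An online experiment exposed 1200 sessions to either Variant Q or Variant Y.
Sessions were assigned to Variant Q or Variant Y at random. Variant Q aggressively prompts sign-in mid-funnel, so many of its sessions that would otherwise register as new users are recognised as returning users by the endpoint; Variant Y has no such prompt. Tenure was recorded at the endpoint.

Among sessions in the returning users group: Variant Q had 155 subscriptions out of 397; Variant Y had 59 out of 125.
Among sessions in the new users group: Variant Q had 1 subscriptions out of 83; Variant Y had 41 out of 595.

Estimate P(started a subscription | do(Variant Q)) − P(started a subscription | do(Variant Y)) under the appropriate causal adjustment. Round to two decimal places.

User tenure is recorded after the variant and is itself shifted by it — it sits on the causal path from variant to outcome. Conditioning on a mediator would strip out part of the effect we want; the pooled comparison gives the total causal effect.
The causal difference is the pooled difference: 0.325 − 0.139 = +0.186.

+0.19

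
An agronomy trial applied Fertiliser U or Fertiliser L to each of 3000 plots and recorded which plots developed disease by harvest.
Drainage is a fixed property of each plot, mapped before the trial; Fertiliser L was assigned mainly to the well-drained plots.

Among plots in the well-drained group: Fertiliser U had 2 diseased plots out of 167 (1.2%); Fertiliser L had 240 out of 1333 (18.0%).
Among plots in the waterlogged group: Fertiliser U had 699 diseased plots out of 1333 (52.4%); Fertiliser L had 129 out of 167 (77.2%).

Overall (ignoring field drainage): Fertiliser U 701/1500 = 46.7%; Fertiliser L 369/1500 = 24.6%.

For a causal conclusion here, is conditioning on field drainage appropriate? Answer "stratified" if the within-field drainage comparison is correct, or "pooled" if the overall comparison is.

Field drainage differs across fertilisers for reasons unrelated to any effect of the fertiliser itself, and it separately predicts the outcome — a classic confounder. We must compare within field drainage levels.
Within each level — well-drained: 1.2% vs 18.0%; waterlogged: 52.4% vs 77.2% — Fertiliser U is lower every time.

stratified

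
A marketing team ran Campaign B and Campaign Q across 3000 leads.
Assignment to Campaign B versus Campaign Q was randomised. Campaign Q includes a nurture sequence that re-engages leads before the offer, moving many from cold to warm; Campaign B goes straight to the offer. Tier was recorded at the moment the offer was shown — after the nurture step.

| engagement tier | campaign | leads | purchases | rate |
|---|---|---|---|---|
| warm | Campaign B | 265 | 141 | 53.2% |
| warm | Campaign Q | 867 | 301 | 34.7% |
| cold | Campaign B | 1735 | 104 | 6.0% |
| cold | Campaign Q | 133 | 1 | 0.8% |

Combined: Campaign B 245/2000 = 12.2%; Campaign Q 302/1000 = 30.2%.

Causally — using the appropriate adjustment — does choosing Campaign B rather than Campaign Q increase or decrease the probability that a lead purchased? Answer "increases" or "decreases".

decreases

Campaign B is higher inside every engagement tier stratum but Campaign Q is higher in aggregate. Whether to stratify depends on how engagement tier relates to the campaign.
Engagement tier is downstream of the campaign. One should not condition on a consequence of treatment, so the overall rates are the right comparison.
Pooled: Campaign B 12.2% vs Campaign Q 30.2%; Campaign Q is higher overall.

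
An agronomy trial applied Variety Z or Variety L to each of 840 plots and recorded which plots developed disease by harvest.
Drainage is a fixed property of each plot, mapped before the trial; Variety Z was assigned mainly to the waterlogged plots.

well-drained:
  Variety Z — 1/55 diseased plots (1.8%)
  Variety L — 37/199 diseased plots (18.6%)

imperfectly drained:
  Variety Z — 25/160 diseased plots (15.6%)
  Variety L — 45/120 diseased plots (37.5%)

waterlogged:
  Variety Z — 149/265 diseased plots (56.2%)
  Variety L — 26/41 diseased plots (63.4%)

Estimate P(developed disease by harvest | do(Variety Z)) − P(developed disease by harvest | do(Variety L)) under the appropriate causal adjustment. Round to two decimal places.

Since field drainage is a pre-existing factor (not a product of the variety) and it affects the outcome on its own, it is a confounder. The stratified rates, not the pooled rate, identify the causal effect.
Adjusting over the population distribution of field drainage: 0.302·(0.018−0.186) + 0.333·(0.156−0.375) + 0.364·(0.562−0.634) = -0.150.

-0.15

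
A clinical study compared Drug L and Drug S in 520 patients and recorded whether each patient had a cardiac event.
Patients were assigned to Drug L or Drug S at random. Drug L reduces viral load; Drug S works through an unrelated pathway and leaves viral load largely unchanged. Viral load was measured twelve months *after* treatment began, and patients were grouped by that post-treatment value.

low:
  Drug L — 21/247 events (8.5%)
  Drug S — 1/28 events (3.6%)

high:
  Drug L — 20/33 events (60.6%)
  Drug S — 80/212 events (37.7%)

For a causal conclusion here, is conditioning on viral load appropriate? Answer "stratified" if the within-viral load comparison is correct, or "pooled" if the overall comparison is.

The distribution of viral load is itself part of what the drug does — it is an intermediate outcome. Holding it fixed would remove that part of the effect; the total effect is the pooled difference.
Pooled: Drug L 14.6% vs Drug S 33.8%; Drug L is lower overall.

pooled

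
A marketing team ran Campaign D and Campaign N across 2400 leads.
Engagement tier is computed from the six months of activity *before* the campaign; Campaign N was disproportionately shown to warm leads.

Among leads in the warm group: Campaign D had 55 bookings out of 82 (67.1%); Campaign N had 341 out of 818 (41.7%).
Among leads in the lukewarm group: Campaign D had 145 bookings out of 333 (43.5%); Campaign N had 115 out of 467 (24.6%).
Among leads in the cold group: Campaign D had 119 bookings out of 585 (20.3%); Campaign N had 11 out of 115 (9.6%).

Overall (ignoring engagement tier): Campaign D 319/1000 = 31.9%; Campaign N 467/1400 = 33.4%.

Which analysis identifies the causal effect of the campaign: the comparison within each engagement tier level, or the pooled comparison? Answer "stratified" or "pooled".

Engagement tier differs across campaigns for reasons unrelated to any effect of the campaign itself, and it separately predicts the outcome — a classic confounder. We must compare within engagement tier levels.
Within each level — warm: 67.1% vs 41.7%; lukewarm: 43.5% vs 24.6%; cold: 20.3% vs 9.6% — Campaign D is higher every time.

stratified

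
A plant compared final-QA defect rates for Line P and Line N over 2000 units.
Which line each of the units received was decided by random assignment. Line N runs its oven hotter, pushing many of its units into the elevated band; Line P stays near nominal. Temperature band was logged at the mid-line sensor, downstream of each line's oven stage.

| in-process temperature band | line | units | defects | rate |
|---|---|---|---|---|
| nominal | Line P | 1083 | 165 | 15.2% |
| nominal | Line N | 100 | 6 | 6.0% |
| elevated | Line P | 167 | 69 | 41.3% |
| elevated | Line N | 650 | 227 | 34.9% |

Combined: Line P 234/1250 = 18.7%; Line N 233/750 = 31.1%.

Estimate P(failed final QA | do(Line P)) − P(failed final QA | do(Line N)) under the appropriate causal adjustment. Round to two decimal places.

In-process temperature band here is a post-treatment variable shaped by the line; conditioning on it would introduce bias rather than remove it. The overall comparison is the causal one.
The causal difference is the pooled difference: 0.187 − 0.311 = -0.123.

-0.12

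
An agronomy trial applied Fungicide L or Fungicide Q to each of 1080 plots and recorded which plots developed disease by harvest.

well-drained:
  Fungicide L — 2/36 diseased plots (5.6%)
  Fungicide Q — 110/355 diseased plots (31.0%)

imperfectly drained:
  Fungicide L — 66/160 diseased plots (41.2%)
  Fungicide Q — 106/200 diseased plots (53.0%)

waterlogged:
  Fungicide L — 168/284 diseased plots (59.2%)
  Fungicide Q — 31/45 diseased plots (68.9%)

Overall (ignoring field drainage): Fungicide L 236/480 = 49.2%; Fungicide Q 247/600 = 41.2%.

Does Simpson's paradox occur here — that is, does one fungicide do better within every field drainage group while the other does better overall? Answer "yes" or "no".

yes

Within each field drainage level (well-drained 5.6% vs 31.0%; imperfectly drained 41.2% vs 53.0%; waterlogged 59.2% vs 68.9%), Fungicide L has the lower rate every time. Pooled: 49.2% vs 41.2% — Fungicide Q has the lower rate overall. The two comparisons disagree.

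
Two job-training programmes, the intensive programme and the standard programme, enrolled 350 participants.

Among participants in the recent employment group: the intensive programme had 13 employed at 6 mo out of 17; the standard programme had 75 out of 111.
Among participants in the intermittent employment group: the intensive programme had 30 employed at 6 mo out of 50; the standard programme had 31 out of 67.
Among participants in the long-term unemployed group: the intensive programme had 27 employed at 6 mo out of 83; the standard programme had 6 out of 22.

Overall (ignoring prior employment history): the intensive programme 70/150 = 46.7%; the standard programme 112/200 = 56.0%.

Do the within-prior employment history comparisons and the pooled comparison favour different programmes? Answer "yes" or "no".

Within each prior employment history level (recent employment 76.5% vs 67.6%; intermittent employment 60.0% vs 46.3%; long-term unemployed 32.5% vs 27.3%), the intensive programme has the higher rate every time. Pooled: 46.7% vs 56.0% — the standard programme has the higher rate overall. The two comparisons disagree.

yes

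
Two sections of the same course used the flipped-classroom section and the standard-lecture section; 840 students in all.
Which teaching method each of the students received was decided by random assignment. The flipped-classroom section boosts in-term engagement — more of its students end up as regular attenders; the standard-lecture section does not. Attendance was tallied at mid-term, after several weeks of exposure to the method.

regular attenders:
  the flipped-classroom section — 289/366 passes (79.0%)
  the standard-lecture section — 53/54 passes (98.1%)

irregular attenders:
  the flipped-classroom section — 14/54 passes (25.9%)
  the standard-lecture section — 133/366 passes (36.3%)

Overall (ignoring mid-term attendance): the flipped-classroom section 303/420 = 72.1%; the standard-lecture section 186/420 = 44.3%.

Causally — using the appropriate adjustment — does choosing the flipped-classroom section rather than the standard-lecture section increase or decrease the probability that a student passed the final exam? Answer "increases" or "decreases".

increases

The stratified and pooled comparisons disagree (the standard-lecture section wins within each mid-term attendance; the flipped-classroom section wins overall), so the answer turns on the causal role of mid-term attendance.
Mid-term attendance here is a post-treatment variable shaped by the teaching method; conditioning on it would introduce bias rather than remove it. The overall comparison is the causal one.
Pooled: the flipped-classroom section 72.1% vs the standard-lecture section 44.3%; the flipped-classroom section is higher overall.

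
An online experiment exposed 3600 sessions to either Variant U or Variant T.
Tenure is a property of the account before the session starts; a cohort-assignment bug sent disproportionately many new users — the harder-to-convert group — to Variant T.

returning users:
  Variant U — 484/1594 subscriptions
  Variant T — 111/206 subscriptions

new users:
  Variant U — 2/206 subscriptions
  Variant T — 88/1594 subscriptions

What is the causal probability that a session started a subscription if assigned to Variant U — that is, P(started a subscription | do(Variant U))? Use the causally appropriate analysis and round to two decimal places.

The imbalance in user tenure arose from how sessions were allocated, not from anything the variant did; and user tenure independently affects the outcome. The pooled gap is confounded — condition on user tenure.
Standardising Variant U to the population user tenure mix: 0.500·484/1594 + 0.500·2/206 = 0.157.

0.16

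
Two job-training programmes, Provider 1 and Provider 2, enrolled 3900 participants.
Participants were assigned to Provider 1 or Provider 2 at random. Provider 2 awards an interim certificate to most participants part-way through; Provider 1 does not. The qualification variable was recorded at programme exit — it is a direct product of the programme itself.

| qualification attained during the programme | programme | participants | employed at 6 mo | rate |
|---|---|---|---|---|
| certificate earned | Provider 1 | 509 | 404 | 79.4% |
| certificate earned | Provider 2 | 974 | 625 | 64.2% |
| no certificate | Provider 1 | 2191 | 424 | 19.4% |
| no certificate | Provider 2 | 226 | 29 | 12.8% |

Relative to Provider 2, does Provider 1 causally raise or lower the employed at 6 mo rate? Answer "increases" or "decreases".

Within every qualification attained during the programme level Provider 1 has the higher rate, yet pooled Provider 2 does — Simpson's reversal.
The distribution of qualification attained during the programme is itself part of what the programme does — it is an intermediate outcome. Holding it fixed would remove that part of the effect; the total effect is the pooled difference.
Pooled: Provider 1 30.7% vs Provider 2 54.5%; Provider 2 is higher overall.

decreases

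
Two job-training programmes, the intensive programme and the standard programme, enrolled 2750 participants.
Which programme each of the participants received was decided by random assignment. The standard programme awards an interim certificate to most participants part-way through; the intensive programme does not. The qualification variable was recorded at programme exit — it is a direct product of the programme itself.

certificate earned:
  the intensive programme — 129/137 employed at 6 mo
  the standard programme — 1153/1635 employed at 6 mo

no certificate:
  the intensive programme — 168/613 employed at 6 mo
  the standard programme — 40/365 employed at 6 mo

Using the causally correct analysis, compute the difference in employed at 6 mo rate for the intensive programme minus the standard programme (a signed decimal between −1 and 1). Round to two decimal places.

-0.20

Within every qualification attained during the programme level the intensive programme has the higher rate, yet pooled the standard programme does — Simpson's reversal.
Qualification attained during the programme lies on the pathway programme → qualification attained during the programme → outcome, so adjusting for it blocks the indirect effect. For the total causal effect of programme, use the unadjusted pooled rates.
The causal difference is the pooled difference: 0.396 − 0.597 = -0.201.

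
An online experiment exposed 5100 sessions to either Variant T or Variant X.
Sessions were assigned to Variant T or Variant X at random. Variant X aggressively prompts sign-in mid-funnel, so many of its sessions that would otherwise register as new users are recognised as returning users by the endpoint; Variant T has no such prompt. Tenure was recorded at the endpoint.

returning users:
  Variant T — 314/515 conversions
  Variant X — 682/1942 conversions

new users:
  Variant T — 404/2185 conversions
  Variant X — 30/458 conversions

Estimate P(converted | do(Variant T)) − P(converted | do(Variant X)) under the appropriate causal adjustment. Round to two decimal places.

-0.03

Within every user tenure level Variant T has the higher rate, yet pooled Variant X does — Simpson's reversal.
The distribution of user tenure is itself part of what the variant does — it is an intermediate outcome. Holding it fixed would remove that part of the effect; the total effect is the pooled difference.
The causal difference is the pooled difference: 0.266 − 0.297 = -0.031.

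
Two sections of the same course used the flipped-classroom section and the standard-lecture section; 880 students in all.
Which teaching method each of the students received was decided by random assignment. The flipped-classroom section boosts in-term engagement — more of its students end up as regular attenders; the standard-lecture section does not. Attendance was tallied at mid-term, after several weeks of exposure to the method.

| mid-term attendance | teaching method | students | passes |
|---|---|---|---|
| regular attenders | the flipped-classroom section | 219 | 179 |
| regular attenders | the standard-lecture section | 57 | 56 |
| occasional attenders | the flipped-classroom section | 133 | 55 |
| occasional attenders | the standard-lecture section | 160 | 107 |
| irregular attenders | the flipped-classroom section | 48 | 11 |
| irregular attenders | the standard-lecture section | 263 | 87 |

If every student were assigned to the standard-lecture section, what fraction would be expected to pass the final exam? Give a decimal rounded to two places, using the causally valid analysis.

0.52

Stratifying would compare teaching methods among students the teaching methods themselves sorted into mid-term attendance groups — a form of selection on an intermediate. The unconditioned pooled rates give the total causal effect.
So P(outcome | do(the standard-lecture section)) is just the pooled rate for the standard-lecture section: 250/480 = 0.521.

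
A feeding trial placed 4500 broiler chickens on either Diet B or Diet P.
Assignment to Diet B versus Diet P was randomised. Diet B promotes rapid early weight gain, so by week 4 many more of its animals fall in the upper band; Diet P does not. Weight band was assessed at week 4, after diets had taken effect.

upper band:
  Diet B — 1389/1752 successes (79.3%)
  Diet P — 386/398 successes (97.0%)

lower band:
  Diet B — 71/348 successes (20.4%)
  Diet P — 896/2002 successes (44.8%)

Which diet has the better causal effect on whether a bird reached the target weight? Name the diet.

Diet B

Within every week-4 weight band level Diet P has the higher rate, yet pooled Diet B does — Simpson's reversal.
Week-4 weight band lies on the pathway diet → week-4 weight band → outcome, so adjusting for it blocks the indirect effect. For the total causal effect of diet, use the unadjusted pooled rates.
Pooled: Diet B 69.5% vs Diet P 53.4%; Diet B is higher overall.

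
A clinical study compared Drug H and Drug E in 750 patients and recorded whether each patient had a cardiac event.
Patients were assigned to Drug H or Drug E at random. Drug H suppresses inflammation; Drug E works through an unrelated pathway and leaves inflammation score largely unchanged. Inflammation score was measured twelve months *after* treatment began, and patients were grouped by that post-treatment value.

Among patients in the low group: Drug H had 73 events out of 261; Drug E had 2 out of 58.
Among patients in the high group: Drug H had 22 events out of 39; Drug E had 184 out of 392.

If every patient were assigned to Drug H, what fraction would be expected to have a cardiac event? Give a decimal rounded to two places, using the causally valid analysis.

0.32

Drug E is lower inside every inflammation score stratum but Drug H is lower in aggregate. Whether to stratify depends on how inflammation score relates to the drug.
Because the drug influences inflammation score, inflammation score is a post-treatment mediator, not a confounder. Stratifying on it would bias the estimate; the causal effect is the crude pooled difference.
So P(outcome | do(Drug H)) is just the pooled rate for Drug H: 95/300 = 0.317.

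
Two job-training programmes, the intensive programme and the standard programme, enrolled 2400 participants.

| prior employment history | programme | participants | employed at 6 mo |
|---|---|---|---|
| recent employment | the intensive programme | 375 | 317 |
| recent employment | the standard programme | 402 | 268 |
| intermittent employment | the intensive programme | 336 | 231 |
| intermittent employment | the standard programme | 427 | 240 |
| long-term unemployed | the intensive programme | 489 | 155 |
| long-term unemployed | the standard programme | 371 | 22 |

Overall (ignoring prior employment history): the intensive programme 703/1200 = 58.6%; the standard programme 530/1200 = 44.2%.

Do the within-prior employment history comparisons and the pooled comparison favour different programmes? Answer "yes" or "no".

no

Within each prior employment history level (recent employment 84.5% vs 66.7%; intermittent employment 68.8% vs 56.2%; long-term unemployed 31.7% vs 5.9%), the intensive programme has the higher rate every time. Pooled: 58.6% vs 44.2% — the intensive programme has the higher rate overall. They agree.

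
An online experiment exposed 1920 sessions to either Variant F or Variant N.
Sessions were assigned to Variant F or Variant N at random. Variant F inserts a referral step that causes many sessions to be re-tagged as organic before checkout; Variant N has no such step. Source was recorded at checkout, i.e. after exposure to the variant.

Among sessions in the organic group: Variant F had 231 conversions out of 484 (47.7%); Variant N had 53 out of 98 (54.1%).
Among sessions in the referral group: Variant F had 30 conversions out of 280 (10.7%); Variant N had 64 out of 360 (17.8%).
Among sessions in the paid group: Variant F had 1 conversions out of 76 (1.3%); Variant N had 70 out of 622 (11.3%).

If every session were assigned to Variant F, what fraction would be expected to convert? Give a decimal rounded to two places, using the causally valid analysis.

0.31

Variant N is higher inside every traffic source stratum but Variant F is higher in aggregate. Whether to stratify depends on how traffic source relates to the variant.
Because the variant influences traffic source, traffic source is a post-treatment mediator, not a confounder. Stratifying on it would bias the estimate; the causal effect is the crude pooled difference.
So P(outcome | do(Variant F)) is just the pooled rate for Variant F: 262/840 = 0.312.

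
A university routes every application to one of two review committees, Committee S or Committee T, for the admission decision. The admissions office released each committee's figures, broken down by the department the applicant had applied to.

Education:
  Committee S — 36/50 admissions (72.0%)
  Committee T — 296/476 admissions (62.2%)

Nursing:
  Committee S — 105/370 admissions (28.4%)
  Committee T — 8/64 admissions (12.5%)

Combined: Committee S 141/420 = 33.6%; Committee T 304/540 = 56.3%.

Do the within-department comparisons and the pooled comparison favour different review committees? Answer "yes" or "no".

yes

Within each department level (Education 72.0% vs 62.2%; Nursing 28.4% vs 12.5%), Committee S has the higher rate every time. Pooled: 33.6% vs 56.3% — Committee T has the higher rate overall. The two comparisons disagree.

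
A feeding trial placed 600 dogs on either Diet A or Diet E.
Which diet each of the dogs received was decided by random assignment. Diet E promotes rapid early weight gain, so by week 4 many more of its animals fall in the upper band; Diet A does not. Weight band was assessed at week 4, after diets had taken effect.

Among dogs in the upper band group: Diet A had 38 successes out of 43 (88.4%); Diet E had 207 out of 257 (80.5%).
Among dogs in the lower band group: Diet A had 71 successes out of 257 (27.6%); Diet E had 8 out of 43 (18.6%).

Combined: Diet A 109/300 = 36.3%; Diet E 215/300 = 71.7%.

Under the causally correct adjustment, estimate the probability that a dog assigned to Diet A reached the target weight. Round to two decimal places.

0.36

Week-4 weight band here is a post-treatment variable shaped by the diet; conditioning on it would introduce bias rather than remove it. The overall comparison is the causal one.
So P(outcome | do(Diet A)) is just the pooled rate for Diet A: 109/300 = 0.363.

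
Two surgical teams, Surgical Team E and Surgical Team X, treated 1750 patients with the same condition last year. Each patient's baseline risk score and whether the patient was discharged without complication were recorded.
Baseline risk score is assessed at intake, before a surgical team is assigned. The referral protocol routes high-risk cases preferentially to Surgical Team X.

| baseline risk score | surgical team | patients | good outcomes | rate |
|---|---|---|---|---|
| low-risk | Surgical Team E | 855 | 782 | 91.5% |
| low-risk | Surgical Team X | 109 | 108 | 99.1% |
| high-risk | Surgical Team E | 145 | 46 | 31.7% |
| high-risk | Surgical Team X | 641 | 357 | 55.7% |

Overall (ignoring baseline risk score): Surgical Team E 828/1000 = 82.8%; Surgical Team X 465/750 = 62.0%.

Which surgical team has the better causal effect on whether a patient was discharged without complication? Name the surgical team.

Surgical Team X is higher inside every baseline risk score stratum but Surgical Team E is higher in aggregate. Whether to stratify depends on how baseline risk score relates to the surgical team.
Nothing the surgical team does changes baseline risk score; the imbalance is an allocation artefact. With baseline risk score also predicting the outcome, the pooled figure is confounded, and the within-stratum comparison is the causal one.
Within each level — low-risk: 91.5% vs 99.1%; high-risk: 31.7% vs 55.7% — Surgical Team X is higher every time.

Surgical Team X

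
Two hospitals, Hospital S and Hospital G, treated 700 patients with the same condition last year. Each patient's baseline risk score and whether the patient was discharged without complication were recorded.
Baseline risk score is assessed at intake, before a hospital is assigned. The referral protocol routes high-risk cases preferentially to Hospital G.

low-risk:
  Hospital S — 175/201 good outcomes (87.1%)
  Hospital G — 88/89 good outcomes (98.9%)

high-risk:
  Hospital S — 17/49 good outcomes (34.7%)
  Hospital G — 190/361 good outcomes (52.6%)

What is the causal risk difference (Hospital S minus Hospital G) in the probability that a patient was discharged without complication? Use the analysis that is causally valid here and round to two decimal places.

-0.15

Within every baseline risk score level Hospital G has the higher rate, yet pooled Hospital S does — Simpson's reversal.
Baseline risk score differs across hospitals for reasons unrelated to any effect of the hospital itself, and it separately predicts the outcome — a classic confounder. We must compare within baseline risk score levels.
Adjusting over the population distribution of baseline risk score: 0.414·(0.871−0.989) + 0.586·(0.347−0.526) = -0.154.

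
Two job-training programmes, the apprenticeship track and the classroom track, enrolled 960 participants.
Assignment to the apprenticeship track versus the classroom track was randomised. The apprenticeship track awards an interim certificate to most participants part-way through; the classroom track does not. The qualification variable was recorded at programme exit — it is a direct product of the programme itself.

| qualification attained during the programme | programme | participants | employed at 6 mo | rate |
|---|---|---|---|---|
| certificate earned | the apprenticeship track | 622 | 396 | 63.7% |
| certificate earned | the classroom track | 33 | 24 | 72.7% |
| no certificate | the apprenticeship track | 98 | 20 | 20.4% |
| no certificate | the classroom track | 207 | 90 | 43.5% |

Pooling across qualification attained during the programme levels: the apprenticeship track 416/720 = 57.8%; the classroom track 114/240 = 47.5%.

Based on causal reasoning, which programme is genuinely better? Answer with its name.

the apprenticeship track

Stratifying would compare programmes among participants the programmes themselves sorted into qualification attained during the programme groups — a form of selection on an intermediate. The unconditioned pooled rates give the total causal effect.
Pooled: the apprenticeship track 57.8% vs the classroom track 47.5%; the apprenticeship track is higher overall.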